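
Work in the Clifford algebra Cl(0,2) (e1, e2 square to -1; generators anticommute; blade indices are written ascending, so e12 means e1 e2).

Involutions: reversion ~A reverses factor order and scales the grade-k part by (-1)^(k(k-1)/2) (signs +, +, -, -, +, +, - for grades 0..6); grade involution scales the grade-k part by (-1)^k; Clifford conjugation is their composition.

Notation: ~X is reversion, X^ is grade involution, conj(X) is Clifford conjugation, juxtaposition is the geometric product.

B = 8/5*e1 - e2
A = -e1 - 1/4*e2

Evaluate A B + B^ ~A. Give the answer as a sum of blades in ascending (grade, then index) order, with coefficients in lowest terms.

first term: 27/20 + 7/5*e12
second term: -27/20 + 7/5*e12
Answer: 14/5*e12


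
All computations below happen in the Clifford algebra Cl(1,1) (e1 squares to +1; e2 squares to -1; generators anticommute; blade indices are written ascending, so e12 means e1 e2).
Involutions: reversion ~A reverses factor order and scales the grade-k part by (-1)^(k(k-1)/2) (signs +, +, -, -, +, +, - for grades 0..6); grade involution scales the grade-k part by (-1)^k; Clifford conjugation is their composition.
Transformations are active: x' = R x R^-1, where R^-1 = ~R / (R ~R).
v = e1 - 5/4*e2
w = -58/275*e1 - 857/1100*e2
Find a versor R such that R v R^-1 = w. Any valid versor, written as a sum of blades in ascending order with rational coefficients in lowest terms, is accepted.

Reasoning: v^2 = w^2 = -9/16 since conjugation preserves the quadratic form; R = v + w = 217/275*e1 - 558/275*e2 is then valid when invertible, keeping its own part and reversing (v - w)/2.
Answer: 217/275*e1 - 558/275*e2


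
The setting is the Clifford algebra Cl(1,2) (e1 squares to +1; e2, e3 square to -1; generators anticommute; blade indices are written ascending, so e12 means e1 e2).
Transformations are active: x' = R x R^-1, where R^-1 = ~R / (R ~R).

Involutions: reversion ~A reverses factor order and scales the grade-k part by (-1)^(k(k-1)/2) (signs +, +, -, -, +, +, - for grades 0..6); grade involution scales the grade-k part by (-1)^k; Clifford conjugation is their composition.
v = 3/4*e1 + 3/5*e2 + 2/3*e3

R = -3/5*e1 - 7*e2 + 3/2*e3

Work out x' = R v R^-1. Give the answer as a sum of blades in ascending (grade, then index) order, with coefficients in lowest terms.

~R = -3/5*e1 - 7*e2 + 3/2*e3, and R ~R = -5089/100, so R^-1 = ~R / (-5089/100).
R v = 11/4 + 489/100*e12 - 61/40*e13 - 167/30*e23
Answer: -13947/20356*e1 + 569/3635*e2 - 12653/15267*e3


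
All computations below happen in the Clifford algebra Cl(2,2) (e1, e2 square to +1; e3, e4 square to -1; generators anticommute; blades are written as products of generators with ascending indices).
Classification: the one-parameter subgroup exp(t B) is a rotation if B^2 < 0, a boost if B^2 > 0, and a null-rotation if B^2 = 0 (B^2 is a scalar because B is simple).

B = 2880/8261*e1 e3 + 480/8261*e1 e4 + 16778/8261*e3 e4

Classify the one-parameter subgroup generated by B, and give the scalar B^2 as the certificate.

B^2 term by term: the squares give (2880/8261)^2*(e1 e3)^2 + (480/8261)^2*(e1 e4)^2 + (16778/8261)^2*(e3 e4)^2 = 8294400/68244121*(+1) + 230400/68244121*(+1) + 281501284/68244121*(-1) = -4 (each basis 2-blade squares to minus the product of its generators' squares); cross terms between blades sharing an index anticommute and cancel. So B^2 = -4.
Answer: rotation, certificate B^2 = -4. Certificate logic: -4 is a conjugation-invariant scalar, so its sign fixes rotation versus boost versus null-rotation outright.


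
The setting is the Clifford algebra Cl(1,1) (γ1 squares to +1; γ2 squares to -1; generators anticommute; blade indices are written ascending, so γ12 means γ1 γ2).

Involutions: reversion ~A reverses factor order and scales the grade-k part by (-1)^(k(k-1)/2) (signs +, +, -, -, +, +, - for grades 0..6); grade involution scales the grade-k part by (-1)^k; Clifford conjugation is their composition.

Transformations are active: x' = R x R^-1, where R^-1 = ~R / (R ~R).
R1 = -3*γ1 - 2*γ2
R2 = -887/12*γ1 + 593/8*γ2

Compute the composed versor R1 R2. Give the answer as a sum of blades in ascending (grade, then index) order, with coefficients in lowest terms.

Distribute over the terms of R1 (each basis-blade product reordered to ascending indices, repeated generators contracted through their squares):
(-3*γ1) R2 = 887/4 - 1779/8*γ12
(-2*γ2) R2 = 593/4 - 887/6*γ12
Summing the partial products and collecting blades:
Answer: 370 - 8885/24*γ12


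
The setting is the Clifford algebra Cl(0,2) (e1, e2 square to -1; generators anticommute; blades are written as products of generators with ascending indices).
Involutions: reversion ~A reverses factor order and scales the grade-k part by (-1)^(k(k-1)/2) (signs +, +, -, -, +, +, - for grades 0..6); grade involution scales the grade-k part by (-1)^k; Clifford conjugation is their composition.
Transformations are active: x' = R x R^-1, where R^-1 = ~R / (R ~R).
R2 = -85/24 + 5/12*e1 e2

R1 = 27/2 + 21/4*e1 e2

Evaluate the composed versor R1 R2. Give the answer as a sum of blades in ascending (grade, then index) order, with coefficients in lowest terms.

Distribute over the terms of R1 (each basis-blade product reordered to ascending indices, repeated generators contracted through their squares):
(27/2) R2 = -765/16 + 45/8*e1 e2
(21/4*e1 e2) R2 = -35/16 - 595/32*e1 e2
Summing the partial products and collecting blades:
Answer: -50 - 415/32*e1 e2


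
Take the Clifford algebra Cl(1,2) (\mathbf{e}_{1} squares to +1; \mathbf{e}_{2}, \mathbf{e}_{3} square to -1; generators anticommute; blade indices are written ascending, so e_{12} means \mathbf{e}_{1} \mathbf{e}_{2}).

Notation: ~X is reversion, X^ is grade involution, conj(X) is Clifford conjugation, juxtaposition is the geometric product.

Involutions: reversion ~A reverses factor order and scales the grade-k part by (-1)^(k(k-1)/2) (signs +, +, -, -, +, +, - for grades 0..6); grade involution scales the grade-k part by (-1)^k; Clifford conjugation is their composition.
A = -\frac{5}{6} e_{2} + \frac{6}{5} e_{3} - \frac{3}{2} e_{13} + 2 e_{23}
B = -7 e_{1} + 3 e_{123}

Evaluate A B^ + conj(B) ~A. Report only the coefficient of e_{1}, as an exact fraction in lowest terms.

first term: 6 e_{1} - \frac{9}{2} e_{2} + \frac{21}{2} e_{3} + \frac{283}{30} e_{12} - \frac{59}{10} e_{13} + 14 e_{123}
second term: 6 e_{1} - \frac{9}{2} e_{2} + \frac{21}{2} e_{3} - \frac{283}{30} e_{12} + \frac{59}{10} e_{13} - 14 e_{123}
Answer: 12


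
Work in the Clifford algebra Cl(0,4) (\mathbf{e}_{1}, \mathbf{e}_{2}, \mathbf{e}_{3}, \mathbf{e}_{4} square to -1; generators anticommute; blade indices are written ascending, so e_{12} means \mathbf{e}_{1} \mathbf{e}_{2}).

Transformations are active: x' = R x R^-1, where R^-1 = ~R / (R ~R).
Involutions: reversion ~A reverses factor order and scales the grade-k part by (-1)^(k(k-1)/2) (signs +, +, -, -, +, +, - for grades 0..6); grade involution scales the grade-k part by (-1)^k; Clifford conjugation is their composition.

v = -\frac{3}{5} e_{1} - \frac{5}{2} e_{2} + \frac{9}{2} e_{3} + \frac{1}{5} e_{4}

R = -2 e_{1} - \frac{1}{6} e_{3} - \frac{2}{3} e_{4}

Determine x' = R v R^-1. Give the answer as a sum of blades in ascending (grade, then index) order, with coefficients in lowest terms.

~R = -2 e_{1} - \frac{1}{6} e_{3} - \frac{2}{3} e_{4}, and R ~R = -\frac{161}{36}, so R^-1 = ~R / (-\frac{161}{36}).
R v = -\frac{19}{60} + 5 e_{12} - \frac{91}{10} e_{13} - \frac{4}{5} e_{14} - \frac{5}{12} e_{23} - \frac{5}{3} e_{24} + \frac{89}{30} e_{34}
Answer: \frac{51}{161} e_{1} + \frac{5}{2} e_{2} - \frac{7283}{1610} e_{3} - \frac{237}{805} e_{4}


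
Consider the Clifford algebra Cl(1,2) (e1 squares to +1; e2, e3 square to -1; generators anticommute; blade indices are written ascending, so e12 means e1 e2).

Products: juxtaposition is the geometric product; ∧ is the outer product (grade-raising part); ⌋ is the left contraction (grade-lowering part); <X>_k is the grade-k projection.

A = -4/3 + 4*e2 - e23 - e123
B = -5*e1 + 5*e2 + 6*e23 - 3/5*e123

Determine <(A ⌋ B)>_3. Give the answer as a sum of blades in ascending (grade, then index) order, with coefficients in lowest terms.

step 1: -73/5 + 91/15*e1 - 20/3*e2 - 24*e3 - 12/5*e13 - 8*e23 + 4/5*e123
step 2: 4/5*e123
Answer: 4/5*e123


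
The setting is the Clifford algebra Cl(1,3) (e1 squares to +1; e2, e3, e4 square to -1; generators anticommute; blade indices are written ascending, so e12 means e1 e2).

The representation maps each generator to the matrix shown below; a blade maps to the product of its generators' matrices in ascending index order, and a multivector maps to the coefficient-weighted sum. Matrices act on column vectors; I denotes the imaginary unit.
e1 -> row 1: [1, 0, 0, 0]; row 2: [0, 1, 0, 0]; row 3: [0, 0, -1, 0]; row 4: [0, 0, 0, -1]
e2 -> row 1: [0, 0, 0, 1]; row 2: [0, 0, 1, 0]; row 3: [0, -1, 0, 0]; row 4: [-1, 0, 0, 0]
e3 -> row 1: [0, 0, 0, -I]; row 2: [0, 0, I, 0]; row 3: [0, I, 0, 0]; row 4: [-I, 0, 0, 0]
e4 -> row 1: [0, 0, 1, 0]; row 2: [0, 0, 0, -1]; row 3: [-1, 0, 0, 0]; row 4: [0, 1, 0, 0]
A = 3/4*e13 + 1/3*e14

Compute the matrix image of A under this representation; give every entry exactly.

Bivector images (products of the table entries): rho(e13) = rho(e1)rho(e3) = row 1: [0, 0, 0, -I]; row 2: [0, 0, I, 0]; row 3: [0, -I, 0, 0]; row 4: [I, 0, 0, 0]; rho(e14) = rho(e1)rho(e4) = row 1: [0, 0, 1, 0]; row 2: [0, 0, 0, -1]; row 3: [1, 0, 0, 0]; row 4: [0, -1, 0, 0].
M = (3/4)*rho(e13) + (1/3)*rho(e14), summed entrywise:
Answer: row 1: [0, 0, 1/3, -3*I/4]; row 2: [0, 0, 3*I/4, -1/3]; row 3: [1/3, -3*I/4, 0, 0]; row 4: [3*I/4, -1/3, 0, 0]


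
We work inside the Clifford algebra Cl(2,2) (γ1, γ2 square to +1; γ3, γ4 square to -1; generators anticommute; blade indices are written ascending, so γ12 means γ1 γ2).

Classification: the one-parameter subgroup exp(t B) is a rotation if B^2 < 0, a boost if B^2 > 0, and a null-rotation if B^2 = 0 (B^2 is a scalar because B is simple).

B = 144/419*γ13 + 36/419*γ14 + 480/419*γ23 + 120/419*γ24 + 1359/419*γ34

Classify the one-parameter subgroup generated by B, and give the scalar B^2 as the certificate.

B^2 term by term: the squares give (144/419)^2*(γ13)^2 + (36/419)^2*(γ14)^2 + (480/419)^2*(γ23)^2 + (120/419)^2*(γ24)^2 + (1359/419)^2*(γ34)^2 = 20736/175561*(+1) + 1296/175561*(+1) + 230400/175561*(+1) + 14400/175561*(+1) + 1846881/175561*(-1) = -9 (each basis 2-blade squares to minus the product of its generators' squares); cross terms between blades sharing an index anticommute and cancel; the commuting (index-disjoint) pairs give grade-4 terms 2*c*c'*(blade product), which cancel blade by blade — γ1234: -34560/175561 + 34560/175561 = 0 — confirming B is simple. So B^2 = -9.
Answer: rotation, certificate B^2 = -9. Key observation: B^2 = -9 is a conjugation invariant, so its sign decides the class regardless of the surface form of B.


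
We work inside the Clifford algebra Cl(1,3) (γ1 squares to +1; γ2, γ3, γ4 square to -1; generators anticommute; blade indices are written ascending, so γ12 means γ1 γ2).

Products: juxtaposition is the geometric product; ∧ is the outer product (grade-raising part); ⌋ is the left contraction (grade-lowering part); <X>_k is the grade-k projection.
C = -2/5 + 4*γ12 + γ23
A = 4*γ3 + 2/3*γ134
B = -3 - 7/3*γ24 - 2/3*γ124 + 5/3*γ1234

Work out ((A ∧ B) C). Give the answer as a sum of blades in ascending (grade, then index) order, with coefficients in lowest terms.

step 1: -12*γ3 - 2*γ134 + 28/3*γ234 - 8/3*γ1234
step 2: -12*γ2 + 24/5*γ3 - 28/3*γ4 + 8/3*γ14 - 32/3*γ34 - 48*γ123 - 2*γ124 + 572/15*γ134 - 176/15*γ234 + 16/15*γ1234
Answer: -12*γ2 + 24/5*γ3 - 28/3*γ4 + 8/3*γ14 - 32/3*γ34 - 48*γ123 - 2*γ124 + 572/15*γ134 - 176/15*γ234 + 16/15*γ1234


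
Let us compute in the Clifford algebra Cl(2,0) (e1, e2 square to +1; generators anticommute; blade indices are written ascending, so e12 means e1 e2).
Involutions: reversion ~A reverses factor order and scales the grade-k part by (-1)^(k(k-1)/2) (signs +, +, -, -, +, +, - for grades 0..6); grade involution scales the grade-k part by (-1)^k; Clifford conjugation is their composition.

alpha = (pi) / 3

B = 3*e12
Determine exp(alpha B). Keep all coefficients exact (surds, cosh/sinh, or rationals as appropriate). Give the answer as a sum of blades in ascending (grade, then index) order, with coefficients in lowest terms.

B^2 = (3)^2*(e12)^2 = 9*(-1) = -9 (a basis 2-blade squares to minus the product of its generators' squares).
B^2 = -9 — circular case — the even/odd split gives cos and sin: l = 3, alpha*l = pi, so exp(alpha B) = cos(pi) + (sin(pi)/3)*B = -1 + (0)*B.
Answer: -1


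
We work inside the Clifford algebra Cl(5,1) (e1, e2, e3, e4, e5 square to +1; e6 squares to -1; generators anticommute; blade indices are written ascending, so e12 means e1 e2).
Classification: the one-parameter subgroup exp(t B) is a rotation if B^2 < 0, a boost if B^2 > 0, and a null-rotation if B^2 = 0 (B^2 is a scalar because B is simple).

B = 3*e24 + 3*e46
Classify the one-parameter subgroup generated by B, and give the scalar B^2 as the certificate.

B^2 term by term: the squares give (3)^2*(e24)^2 + (3)^2*(e46)^2 = 9*(-1) + 9*(+1) = 0 (each basis 2-blade squares to minus the product of its generators' squares); cross terms between blades sharing an index anticommute and cancel. So B^2 = 0.
Answer: null-rotation, certificate B^2 = 0. No conjugation can change B^2 = 0; the sign gives the class.


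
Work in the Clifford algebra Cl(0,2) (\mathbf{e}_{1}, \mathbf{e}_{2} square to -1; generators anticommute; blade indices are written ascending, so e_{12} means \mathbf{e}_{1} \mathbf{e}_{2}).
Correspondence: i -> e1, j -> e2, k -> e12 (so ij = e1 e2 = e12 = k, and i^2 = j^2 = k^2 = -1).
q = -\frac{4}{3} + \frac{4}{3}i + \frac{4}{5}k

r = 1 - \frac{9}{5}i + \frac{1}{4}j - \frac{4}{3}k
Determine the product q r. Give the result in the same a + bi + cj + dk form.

In blades: q = -\frac{4}{3} + \frac{4}{3} e_{1} + \frac{4}{5} e_{12}, r = 1 - \frac{9}{5} e_{1} + \frac{1}{4} e_{2} - \frac{4}{3} e_{12}.
Distribute q over r term by term (generator squares from the signature, products reordered to ascending indices): (-\frac{4}{3})*r = -\frac{4}{3} + \frac{12}{5} e_{1} - \frac{1}{3} e_{2} + \frac{16}{9} e_{12}; (\frac{4}{3} e_{1})*r = \frac{12}{5} + \frac{4}{3} e_{1} + \frac{16}{9} e_{2} + \frac{1}{3} e_{12}; (\frac{4}{5} e_{12})*r = \frac{16}{15} - \frac{1}{5} e_{1} - \frac{36}{25} e_{2} + \frac{4}{5} e_{12}.
Sum: \frac{32}{15} + \frac{53}{15} e_{1} + \frac{1}{225} e_{2} + \frac{131}{45} e_{12}; translating back through the correspondence:
Answer: \frac{32}{15} + \frac{53}{15}i + \frac{1}{225}j + \frac{131}{45}k


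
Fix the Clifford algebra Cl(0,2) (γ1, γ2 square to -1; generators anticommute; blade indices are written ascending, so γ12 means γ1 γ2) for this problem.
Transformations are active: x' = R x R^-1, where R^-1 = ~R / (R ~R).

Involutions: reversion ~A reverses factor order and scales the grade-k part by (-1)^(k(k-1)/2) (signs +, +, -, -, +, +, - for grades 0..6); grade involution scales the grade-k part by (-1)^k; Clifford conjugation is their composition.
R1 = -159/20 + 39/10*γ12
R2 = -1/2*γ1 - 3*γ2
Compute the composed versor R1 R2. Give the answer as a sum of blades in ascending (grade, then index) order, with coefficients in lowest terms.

Distribute over the terms of R1 (each basis-blade product reordered to ascending indices, repeated generators contracted through their squares):
(-159/20) R2 = 159/40*γ1 + 477/20*γ2
(39/10*γ12) R2 = 117/10*γ1 - 39/20*γ2
Summing the partial products and collecting blades:
Answer: 627/40*γ1 + 219/10*γ2


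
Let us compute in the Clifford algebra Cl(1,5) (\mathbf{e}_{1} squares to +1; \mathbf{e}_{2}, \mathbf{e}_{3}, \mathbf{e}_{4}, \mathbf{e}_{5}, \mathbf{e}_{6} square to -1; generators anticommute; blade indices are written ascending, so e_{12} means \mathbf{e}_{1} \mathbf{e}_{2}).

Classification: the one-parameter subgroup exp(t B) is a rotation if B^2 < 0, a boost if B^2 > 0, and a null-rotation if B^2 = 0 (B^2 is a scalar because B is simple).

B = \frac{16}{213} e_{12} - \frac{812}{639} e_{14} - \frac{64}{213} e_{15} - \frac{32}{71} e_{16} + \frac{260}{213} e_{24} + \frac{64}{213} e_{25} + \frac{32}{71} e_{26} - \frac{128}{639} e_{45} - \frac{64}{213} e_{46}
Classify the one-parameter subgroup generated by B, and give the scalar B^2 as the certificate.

B^2 term by term: the squares give (\frac{16}{213})^2*(e_{12})^2 + (-\frac{812}{639})^2*(e_{14})^2 + (-\frac{64}{213})^2*(e_{15})^2 + (-\frac{32}{71})^2*(e_{16})^2 + (\frac{260}{213})^2*(e_{24})^2 + (\frac{64}{213})^2*(e_{25})^2 + (\frac{32}{71})^2*(e_{26})^2 + (-\frac{128}{639})^2*(e_{45})^2 + (-\frac{64}{213})^2*(e_{46})^2 = \frac{256}{45369}*(+1) + \frac{659344}{408321}*(+1) + \frac{4096}{45369}*(+1) + \frac{1024}{5041}*(+1) + \frac{67600}{45369}*(-1) + \frac{4096}{45369}*(-1) + \frac{1024}{5041}*(-1) + \frac{16384}{408321}*(-1) + \frac{4096}{45369}*(-1) = 0 (each basis 2-blade squares to minus the product of its generators' squares); cross terms between blades sharing an index anticommute and cancel; the commuting (index-disjoint) pairs give grade-4 terms 2*c*c'*(blade product), which cancel blade by blade — e_{1245}: -\frac{4096}{136107} + \frac{103936}{136107} - \frac{33280}{45369} = 0; e_{1246}: -\frac{2048}{45369} + \frac{51968}{45369} - \frac{16640}{15123} = 0; e_{1256}: \frac{4096}{15123} - \frac{4096}{15123} = 0; e_{1456}: -\frac{8192}{45369} + \frac{8192}{45369} = 0; e_{2456}: \frac{8192}{45369} - \frac{8192}{45369} = 0 — confirming B is simple. So B^2 = 0.
Answer: null-rotation, certificate B^2 = 0. No conjugation can change B^2 = 0; the sign gives the class.


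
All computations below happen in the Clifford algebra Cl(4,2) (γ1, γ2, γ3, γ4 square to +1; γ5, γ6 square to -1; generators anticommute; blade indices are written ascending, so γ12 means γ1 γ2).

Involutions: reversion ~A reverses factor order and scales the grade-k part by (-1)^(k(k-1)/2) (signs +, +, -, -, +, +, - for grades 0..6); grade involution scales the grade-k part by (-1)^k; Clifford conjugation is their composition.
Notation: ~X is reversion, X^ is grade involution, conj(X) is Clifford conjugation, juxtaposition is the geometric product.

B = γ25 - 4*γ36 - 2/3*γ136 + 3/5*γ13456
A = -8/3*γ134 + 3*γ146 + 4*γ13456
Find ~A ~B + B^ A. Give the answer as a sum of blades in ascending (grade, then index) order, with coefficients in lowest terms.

first term: 12/5 + 2*γ34 + 9/5*γ35 + 8/3*γ45 - 16/9*γ46 - 8/5*γ56 + 12*γ134 + 16*γ145 - 32/3*γ146 - 8/3*γ12345 - 4*γ12346 - 3*γ12456
second term: -12/5 + 2*γ34 + 9/5*γ35 + 8/3*γ45 - 16/9*γ46 - 8/5*γ56 - 12*γ134 - 16*γ145 + 32/3*γ146 - 8/3*γ12345 - 4*γ12346 - 3*γ12456
Answer: 4*γ34 + 18/5*γ35 + 16/3*γ45 - 32/9*γ46 - 16/5*γ56 - 16/3*γ12345 - 8*γ12346 - 6*γ12456


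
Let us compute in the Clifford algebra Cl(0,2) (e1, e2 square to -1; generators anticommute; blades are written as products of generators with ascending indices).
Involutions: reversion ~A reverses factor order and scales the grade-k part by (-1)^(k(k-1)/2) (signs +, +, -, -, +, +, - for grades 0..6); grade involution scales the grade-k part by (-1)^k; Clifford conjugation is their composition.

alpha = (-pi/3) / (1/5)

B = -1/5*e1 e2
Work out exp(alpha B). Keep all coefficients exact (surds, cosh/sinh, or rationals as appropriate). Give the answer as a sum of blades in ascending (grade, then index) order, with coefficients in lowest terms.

B^2 = (-1/5)^2*(e1 e2)^2 = 1/25*(-1) = -1/25 (a basis 2-blade squares to minus the product of its generators' squares).
B^2 = -1/25 — the series telescopes trigonometrically here: l = 1/5, alpha*l = -pi/3, so exp(alpha B) = cos(-pi/3) + (sin(-pi/3)/(1/5))*B = 1/2 + (-5*sqrt(3)/2)*B.
Answer: 1/2 + sqrt(3)/2*e1 e2


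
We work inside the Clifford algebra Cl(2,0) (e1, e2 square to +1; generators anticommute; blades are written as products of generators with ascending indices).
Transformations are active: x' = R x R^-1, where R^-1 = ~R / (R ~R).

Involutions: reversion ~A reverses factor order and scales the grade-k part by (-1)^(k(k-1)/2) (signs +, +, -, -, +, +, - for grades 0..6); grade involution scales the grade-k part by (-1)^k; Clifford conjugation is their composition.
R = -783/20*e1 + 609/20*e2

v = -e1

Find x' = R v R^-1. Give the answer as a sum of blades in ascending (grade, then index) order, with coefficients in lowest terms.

~R = -783/20*e1 + 609/20*e2, and R ~R = 98397/40, so R^-1 = ~R / (98397/40).
R v = 783/20 + 609/20*e1 e2
Answer: -16/65*e1 + 63/65*e2


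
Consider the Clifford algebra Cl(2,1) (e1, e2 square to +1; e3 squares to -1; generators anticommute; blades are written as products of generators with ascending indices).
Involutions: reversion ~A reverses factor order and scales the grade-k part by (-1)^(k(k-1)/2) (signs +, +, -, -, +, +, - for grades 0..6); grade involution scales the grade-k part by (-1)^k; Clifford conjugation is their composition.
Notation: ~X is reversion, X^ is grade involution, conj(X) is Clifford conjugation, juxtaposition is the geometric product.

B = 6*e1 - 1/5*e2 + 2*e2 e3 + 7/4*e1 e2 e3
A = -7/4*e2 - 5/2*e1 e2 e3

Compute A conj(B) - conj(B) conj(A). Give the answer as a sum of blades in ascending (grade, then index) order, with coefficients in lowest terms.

first term: -189/40 + 5*e1 + 7/2*e3 - 21/2*e1 e2 + 57/16*e1 e3 + 15*e2 e3
second term: -161/40 + 5*e1 + 7/2*e3 - 21/2*e1 e2 - 41/16*e1 e3 + 15*e2 e3
Answer: -7/10 + 49/8*e1 e3


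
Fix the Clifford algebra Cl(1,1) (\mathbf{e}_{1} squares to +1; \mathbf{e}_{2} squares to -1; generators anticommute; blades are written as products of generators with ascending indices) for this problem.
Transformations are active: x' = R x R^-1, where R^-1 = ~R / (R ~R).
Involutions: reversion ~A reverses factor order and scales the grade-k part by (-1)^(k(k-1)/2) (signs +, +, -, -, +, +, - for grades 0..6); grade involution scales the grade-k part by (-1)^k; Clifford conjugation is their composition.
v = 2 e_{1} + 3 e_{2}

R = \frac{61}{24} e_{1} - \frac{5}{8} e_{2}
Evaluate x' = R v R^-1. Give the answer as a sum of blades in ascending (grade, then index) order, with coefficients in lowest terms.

~R = \frac{61}{24} e_{1} - \frac{5}{8} e_{2}, and R ~R = \frac{437}{72}, so R^-1 = ~R / (\frac{437}{72}).
R v = \frac{167}{24} + \frac{71}{8} e_{1} e_{2}
Answer: \frac{6691}{1748} e_{1} - \frac{7749}{1748} e_{2}


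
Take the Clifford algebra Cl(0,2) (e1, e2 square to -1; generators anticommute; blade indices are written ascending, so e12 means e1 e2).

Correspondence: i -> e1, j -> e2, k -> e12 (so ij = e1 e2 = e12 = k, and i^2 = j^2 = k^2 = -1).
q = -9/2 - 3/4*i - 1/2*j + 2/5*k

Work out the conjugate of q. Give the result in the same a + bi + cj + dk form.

In blades: q = -9/2 - 3/4*e1 - 1/2*e2 + 2/5*e12.
Conjugation here is Clifford conjugation: the scalar is fixed and the grade-1 and grade-2 blades all flip sign, giving -9/2 + 3/4*e1 + 1/2*e2 - 2/5*e12; translating back:
Answer: -9/2 + 3/4*i + 1/2*j - 2/5*k


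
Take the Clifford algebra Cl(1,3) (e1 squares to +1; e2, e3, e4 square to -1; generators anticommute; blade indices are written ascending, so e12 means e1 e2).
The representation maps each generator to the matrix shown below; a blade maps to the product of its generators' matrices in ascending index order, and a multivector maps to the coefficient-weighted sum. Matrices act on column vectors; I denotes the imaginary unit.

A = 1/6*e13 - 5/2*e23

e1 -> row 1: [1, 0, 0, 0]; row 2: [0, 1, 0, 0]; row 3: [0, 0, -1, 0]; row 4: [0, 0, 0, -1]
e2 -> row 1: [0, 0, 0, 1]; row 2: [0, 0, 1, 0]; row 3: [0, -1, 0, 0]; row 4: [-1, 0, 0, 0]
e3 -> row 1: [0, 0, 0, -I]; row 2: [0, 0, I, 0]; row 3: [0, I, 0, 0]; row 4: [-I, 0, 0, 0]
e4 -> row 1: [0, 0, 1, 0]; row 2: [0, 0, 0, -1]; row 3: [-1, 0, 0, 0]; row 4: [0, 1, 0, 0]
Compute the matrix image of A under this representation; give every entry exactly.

Bivector images (products of the table entries): rho(e13) = rho(e1)rho(e3) = row 1: [0, 0, 0, -I]; row 2: [0, 0, I, 0]; row 3: [0, -I, 0, 0]; row 4: [I, 0, 0, 0]; rho(e23) = rho(e2)rho(e3) = row 1: [-I, 0, 0, 0]; row 2: [0, I, 0, 0]; row 3: [0, 0, -I, 0]; row 4: [0, 0, 0, I].
M = (1/6)*rho(e13) + (-5/2)*rho(e23), summed entrywise:
Answer: row 1: [5*I/2, 0, 0, -I/6]; row 2: [0, -5*I/2, I/6, 0]; row 3: [0, -I/6, 5*I/2, 0]; row 4: [I/6, 0, 0, -5*I/2]


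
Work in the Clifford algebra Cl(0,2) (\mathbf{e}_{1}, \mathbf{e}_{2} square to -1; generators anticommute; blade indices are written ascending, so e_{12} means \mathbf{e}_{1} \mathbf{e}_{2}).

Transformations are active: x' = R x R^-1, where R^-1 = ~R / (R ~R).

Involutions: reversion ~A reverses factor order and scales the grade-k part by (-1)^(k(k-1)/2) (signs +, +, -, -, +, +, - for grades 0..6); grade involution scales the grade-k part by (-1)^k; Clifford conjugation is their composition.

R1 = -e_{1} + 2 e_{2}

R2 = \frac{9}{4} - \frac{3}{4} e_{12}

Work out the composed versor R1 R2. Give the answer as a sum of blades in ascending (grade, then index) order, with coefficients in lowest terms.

Distribute over the terms of R1 (each basis-blade product reordered to ascending indices, repeated generators contracted through their squares):
(-e_{1}) R2 = -\frac{9}{4} e_{1} - \frac{3}{4} e_{2}
(2 e_{2}) R2 = -\frac{3}{2} e_{1} + \frac{9}{2} e_{2}
Summing the partial products and collecting blades:
Answer: -\frac{15}{4} e_{1} + \frac{15}{4} e_{2}


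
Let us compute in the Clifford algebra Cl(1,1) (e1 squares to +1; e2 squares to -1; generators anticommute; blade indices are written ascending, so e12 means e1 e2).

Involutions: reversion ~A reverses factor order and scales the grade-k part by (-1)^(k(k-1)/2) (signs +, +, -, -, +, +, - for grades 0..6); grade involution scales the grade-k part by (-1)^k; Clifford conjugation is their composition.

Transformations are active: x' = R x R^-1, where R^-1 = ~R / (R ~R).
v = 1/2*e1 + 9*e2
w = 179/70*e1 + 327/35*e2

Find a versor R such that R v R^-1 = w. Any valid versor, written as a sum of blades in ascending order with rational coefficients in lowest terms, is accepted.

Reasoning: v^2 = w^2 = -323/4 since conjugation preserves the quadratic form; R = v + w = 107/35*e1 + 642/35*e2 is then valid when invertible, keeping its own part and reversing (v - w)/2.
Answer: 107/35*e1 + 642/35*e2


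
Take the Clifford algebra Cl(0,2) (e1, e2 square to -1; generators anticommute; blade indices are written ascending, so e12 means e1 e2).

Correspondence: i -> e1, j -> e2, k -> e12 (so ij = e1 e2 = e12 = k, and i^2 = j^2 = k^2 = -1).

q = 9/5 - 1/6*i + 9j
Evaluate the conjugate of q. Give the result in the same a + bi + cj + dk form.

In blades: q = 9/5 - 1/6*e1 + 9*e2.
Conjugation here is Clifford conjugation: the scalar is fixed and the grade-1 and grade-2 blades all flip sign, giving 9/5 + 1/6*e1 - 9*e2; translating back:
Answer: 9/5 + 1/6*i - 9j


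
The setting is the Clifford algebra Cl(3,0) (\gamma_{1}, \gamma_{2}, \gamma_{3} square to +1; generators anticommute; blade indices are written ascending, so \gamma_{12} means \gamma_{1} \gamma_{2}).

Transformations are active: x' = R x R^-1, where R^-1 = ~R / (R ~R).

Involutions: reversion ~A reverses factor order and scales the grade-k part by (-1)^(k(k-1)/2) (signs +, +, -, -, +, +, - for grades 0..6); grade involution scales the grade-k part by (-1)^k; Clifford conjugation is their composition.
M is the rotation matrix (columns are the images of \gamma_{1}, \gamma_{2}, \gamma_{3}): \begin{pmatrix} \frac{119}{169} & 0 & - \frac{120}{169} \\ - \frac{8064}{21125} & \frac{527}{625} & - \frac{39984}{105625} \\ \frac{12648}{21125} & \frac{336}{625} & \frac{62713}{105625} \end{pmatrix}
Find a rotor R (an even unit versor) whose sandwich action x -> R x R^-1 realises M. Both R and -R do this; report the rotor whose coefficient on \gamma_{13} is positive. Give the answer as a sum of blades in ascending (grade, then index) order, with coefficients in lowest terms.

Method: write R = a + b12*\gamma_{12} + b13*\gamma_{13} + b23*\gamma_{23} with a^2 + b12^2 + b13^2 + b23^2 = 1 (so R^-1 = ~R). Expanding the columns R e_j ~R gives tr M = 4a^2 - 1 and, from the antisymmetric part, M21 - M12 = -4a*b12, M13 - M31 = 4a*b13, M32 - M23 = -4a*b23.
Here tr M = \frac{226151}{105625}, so a^2 = (1 + tr M)/4 = \frac{82944}{105625} and a = ±\frac{288}{325}. Taking a = \frac{288}{325}: M21 - M12 = -\frac{8064}{21125}, M13 - M31 = -\frac{27648}{21125}, M32 - M23 = \frac{96768}{105625}, giving b12 = \frac{7}{65}, b13 = -\frac{24}{65}, b23 = -\frac{84}{325}, i.e. R = \frac{288}{325} + \frac{7}{65} \gamma_{12} - \frac{24}{65} \gamma_{13} - \frac{84}{325} \gamma_{23}.
Its \gamma_{13} coefficient is negative, so report the other preimage -R.
Answer: -\frac{288}{325} - \frac{7}{65} \gamma_{12} + \frac{24}{65} \gamma_{13} + \frac{84}{325} \gamma_{23}. Recall the cover is two-to-one: with M of trace \frac{226151}{105625}, both preimages act alike, and the stated \gamma_{13} sign chooses the sheet.


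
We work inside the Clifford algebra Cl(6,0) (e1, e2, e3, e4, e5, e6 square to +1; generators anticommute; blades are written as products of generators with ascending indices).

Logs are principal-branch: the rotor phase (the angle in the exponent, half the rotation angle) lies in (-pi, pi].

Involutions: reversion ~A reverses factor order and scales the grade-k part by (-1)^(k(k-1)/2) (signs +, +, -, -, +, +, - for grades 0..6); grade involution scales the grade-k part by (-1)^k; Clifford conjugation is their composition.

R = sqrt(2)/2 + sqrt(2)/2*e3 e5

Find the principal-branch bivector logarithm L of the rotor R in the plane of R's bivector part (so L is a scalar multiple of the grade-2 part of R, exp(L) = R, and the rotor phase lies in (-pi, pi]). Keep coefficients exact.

The scalar part of R is sqrt(2)/2, and that scalar determines the rotor phase on the principal branch; recovering the unit plane as bivector-part over sine of the phase gives L = phase * plane.
Concretely: cos(phase) = sqrt(2)/2 gives phase = ±pi/4, and since phase/sin(phase) is even the sign is immaterial: L = (phase/sin(phase)) * <R>_2 = (sqrt(2)*pi/4) * <R>_2.
Answer: pi/4*e3 e5


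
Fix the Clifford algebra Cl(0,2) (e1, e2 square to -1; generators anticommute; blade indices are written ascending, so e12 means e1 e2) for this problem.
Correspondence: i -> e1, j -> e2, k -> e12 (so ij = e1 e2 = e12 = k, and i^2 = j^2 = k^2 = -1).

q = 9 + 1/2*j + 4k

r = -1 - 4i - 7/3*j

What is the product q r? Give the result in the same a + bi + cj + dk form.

In blades: q = 9 + 1/2*e2 + 4*e12, r = -1 - 4*e1 - 7/3*e2.
Distribute q over r term by term (generator squares from the signature, products reordered to ascending indices): (9)*r = -9 - 36*e1 - 21*e2; (1/2*e2)*r = 7/6 - 1/2*e2 + 2*e12; (4*e12)*r = 28/3*e1 - 16*e2 - 4*e12.
Sum: -47/6 - 80/3*e1 - 75/2*e2 - 2*e12; translating back through the correspondence:
Answer: -47/6 - 80/3*i - 75/2*j - 2k


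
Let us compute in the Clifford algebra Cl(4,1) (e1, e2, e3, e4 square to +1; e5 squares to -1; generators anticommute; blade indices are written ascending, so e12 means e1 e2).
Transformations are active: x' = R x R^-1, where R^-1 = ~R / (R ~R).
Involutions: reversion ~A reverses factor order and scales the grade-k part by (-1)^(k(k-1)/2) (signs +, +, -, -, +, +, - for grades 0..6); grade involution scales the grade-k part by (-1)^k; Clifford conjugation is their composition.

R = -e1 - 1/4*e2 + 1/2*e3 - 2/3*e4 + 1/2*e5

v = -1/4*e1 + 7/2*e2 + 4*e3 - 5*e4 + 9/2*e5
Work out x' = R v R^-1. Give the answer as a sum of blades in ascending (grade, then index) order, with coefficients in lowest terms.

~R = -e1 - 1/4*e2 + 1/2*e3 - 2/3*e4 + 1/2*e5, and R ~R = 217/144, so R^-1 = ~R / (217/144).
R v = 59/24 - 57/16*e12 - 31/8*e13 + 29/6*e14 - 35/8*e15 - 11/4*e23 + 43/12*e24 - 23/8*e25 + 1/6*e34 + 1/4*e35 - 1/2*e45
Answer: -2615/868*e1 - 1873/434*e2 - 514/217*e3 + 613/217*e4 - 1245/434*e5


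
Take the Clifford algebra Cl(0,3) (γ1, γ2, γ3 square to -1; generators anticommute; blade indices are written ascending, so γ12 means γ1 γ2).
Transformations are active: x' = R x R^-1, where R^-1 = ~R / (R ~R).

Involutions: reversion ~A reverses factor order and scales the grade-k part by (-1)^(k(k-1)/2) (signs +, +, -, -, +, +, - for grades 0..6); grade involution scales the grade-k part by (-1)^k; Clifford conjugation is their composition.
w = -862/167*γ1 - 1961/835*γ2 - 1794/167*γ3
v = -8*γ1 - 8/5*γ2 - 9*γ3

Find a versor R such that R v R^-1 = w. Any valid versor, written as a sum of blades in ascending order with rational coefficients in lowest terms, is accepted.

Why this works: both vectors square to -3689/25, so q(v) = q(w) and R = v + w = -2198/167*γ1 - 3297/835*γ2 - 3297/167*γ3 carries v to w — its own direction survives, the complement (v - w)/2 flips.
Answer: -2198/167*γ1 - 3297/835*γ2 - 3297/167*γ3


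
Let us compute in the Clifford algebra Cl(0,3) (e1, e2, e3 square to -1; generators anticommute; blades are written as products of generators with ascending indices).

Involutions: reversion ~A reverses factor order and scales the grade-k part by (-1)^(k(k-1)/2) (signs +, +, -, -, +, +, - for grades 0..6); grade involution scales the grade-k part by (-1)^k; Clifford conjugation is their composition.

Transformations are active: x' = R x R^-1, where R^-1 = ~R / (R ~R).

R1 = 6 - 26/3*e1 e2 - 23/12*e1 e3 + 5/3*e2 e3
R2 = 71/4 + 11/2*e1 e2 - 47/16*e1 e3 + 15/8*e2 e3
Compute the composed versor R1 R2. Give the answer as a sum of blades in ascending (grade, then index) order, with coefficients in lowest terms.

Distribute over the terms of R1 (each basis-blade product reordered to ascending indices, repeated generators contracted through their squares):
(6) R2 = 213/2 + 33*e1 e2 - 141/8*e1 e3 + 45/4*e2 e3
(-26/3*e1 e2) R2 = 143/3 - 923/6*e1 e2 + 65/4*e1 e3 + 611/24*e2 e3
(-23/12*e1 e3) R2 = -1081/192 - 115/32*e1 e2 - 1633/48*e1 e3 + 253/24*e2 e3
(5/3*e2 e3) R2 = -25/8 + 235/48*e1 e2 + 55/6*e1 e3 + 355/12*e2 e3
Summing the partial products and collecting blades:
Answer: 27919/192 - 3825/32*e1 e2 - 1259/48*e1 e3 + 461/6*e2 e3


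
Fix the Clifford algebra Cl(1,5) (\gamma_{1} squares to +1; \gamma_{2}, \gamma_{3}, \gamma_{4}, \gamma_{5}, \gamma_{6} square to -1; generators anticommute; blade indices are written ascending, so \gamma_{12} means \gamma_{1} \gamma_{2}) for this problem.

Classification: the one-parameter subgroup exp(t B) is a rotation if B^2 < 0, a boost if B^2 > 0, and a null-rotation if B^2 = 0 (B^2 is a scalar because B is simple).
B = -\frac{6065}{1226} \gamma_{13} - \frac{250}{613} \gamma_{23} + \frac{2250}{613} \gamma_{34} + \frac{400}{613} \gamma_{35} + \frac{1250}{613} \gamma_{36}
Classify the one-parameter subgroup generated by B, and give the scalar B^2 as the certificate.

B^2 term by term: the squares give (-\frac{6065}{1226})^2*(\gamma_{13})^2 + (-\frac{250}{613})^2*(\gamma_{23})^2 + (\frac{2250}{613})^2*(\gamma_{34})^2 + (\frac{400}{613})^2*(\gamma_{35})^2 + (\frac{1250}{613})^2*(\gamma_{36})^2 = \frac{36784225}{1503076}*(+1) + \frac{62500}{375769}*(-1) + \frac{5062500}{375769}*(-1) + \frac{160000}{375769}*(-1) + \frac{1562500}{375769}*(-1) = \frac{25}{4} (each basis 2-blade squares to minus the product of its generators' squares); cross terms between blades sharing an index anticommute and cancel. So B^2 = \frac{25}{4}.
Answer: boost, certificate B^2 = \frac{25}{4}. One invariant decides it: the square \frac{25}{4} survives every conjugation, and its sign is exactly the classification.


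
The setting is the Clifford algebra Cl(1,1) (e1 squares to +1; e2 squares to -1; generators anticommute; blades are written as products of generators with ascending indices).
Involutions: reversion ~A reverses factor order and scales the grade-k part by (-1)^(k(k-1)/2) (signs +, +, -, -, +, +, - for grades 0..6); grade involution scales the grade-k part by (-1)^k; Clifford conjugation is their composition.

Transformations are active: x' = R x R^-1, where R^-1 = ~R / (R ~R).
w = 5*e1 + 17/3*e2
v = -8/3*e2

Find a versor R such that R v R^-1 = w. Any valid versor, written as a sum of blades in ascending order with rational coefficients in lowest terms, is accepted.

Construction: equal norms (both -64/9) license R = v + w = 5*e1 + 3*e2 — nothing changes along that direction, while (v - w)/2 changes sign, so v maps onto w.
Answer: 5*e1 + 3*e2


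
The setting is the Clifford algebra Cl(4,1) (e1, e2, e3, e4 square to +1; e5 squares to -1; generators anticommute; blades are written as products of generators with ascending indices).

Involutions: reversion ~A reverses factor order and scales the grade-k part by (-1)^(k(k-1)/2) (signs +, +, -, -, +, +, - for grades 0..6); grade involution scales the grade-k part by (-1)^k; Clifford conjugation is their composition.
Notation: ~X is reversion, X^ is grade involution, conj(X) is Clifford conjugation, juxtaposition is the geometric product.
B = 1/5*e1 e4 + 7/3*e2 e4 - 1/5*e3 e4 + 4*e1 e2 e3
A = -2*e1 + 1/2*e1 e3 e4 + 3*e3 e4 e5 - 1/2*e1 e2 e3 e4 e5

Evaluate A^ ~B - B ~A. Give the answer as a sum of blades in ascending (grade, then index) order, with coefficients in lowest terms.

first term: 1/10*e1 + 1/10*e3 - 2/5*e4 + 3/5*e5 - 8*e2 e3 - 2*e2 e4 + 2*e4 e5 + 7/6*e1 e2 e3 - 14/3*e1 e2 e4 - 1/10*e1 e2 e5 + 2/5*e1 e3 e4 - 17/30*e1 e3 e5 + 71/10*e2 e3 e5 + 12*e1 e2 e4 e5
second term: -1/10*e1 - 1/10*e3 + 2/5*e4 - 3/5*e5 - 8*e2 e3 - 2*e2 e4 + 2*e4 e5 + 7/6*e1 e2 e3 - 14/3*e1 e2 e4 - 1/10*e1 e2 e5 + 2/5*e1 e3 e4 - 17/30*e1 e3 e5 + 71/10*e2 e3 e5 - 12*e1 e2 e4 e5
Answer: 1/5*e1 + 1/5*e3 - 4/5*e4 + 6/5*e5 + 24*e1 e2 e4 e5


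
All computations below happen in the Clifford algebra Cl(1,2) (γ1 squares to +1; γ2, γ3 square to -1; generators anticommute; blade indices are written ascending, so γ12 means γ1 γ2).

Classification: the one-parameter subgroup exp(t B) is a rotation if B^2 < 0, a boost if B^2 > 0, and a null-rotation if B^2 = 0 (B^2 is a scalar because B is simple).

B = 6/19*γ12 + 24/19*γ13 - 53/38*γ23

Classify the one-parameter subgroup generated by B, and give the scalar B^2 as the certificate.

B^2 term by term: the squares give (6/19)^2*(γ12)^2 + (24/19)^2*(γ13)^2 + (-53/38)^2*(γ23)^2 = 36/361*(+1) + 576/361*(+1) + 2809/1444*(-1) = -1/4 (each basis 2-blade squares to minus the product of its generators' squares); cross terms between blades sharing an index anticommute and cancel. So B^2 = -1/4.
Answer: rotation, certificate B^2 = -1/4. The invariant at work: B^2 = -1/4 is unchanged by conjugation, hence its sign classifies the subgroup whatever basis B is written in.


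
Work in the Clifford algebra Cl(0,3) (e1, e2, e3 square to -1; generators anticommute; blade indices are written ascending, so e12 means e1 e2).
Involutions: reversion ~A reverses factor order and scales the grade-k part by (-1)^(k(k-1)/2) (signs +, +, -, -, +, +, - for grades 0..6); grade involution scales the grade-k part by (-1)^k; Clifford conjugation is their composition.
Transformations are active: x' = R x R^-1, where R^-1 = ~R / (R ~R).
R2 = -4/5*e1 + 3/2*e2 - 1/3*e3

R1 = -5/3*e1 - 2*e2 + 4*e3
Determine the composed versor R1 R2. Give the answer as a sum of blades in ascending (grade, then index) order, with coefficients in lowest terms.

Distribute over the terms of R1 (each basis-blade product reordered to ascending indices, repeated generators contracted through their squares):
(-5/3*e1) R2 = -4/3 - 5/2*e12 + 5/9*e13
(-2*e2) R2 = 3 - 8/5*e12 + 2/3*e23
(4*e3) R2 = 4/3 + 16/5*e13 - 6*e23
Summing the partial products and collecting blades:
Answer: 3 - 41/10*e12 + 169/45*e13 - 16/3*e23


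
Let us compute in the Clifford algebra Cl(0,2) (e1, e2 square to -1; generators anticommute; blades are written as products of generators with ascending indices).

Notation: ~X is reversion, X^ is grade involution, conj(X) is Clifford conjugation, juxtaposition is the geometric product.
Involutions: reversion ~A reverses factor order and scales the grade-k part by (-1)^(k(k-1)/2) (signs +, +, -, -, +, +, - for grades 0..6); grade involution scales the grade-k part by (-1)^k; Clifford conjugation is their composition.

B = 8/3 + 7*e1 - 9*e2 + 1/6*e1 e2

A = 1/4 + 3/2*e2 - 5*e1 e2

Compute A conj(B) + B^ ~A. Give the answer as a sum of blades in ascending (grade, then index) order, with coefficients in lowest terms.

first term: -41/3 + 43*e1 + 165/4*e2 - 23/8*e1 e2
second term: -41/3 + 43*e1 + 165/4*e2 + 23/8*e1 e2
Answer: -82/3 + 86*e1 + 165/2*e2
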